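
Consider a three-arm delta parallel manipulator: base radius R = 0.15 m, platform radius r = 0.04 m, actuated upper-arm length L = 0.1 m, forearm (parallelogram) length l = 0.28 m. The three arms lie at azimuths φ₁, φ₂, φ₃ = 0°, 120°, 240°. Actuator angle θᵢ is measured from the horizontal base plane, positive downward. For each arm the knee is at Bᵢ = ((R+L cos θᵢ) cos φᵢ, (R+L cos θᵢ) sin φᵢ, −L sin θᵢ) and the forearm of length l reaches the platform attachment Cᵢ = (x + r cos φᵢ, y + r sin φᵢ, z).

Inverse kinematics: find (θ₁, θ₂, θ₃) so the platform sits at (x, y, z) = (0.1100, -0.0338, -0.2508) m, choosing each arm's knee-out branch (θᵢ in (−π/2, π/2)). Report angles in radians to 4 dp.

arm 1 (φ=0.0°): x'=0.1100, y'=-0.0338
  A=0.0000, B=-0.2508, C=(l²−L²−A²−y'²−z²)/(2L)=0.0218
  √(A²+B²)=0.2508;  θ1 = -1.5708+1.4838 ≈ -0.0870
rotate P by −φ2: (-0.0843, -0.0784, -0.2508)
  A cos θ + B sin θ = C:  0.1943·cos θ + -0.2508·sin θ = -0.1919
  √(A²+B²)=0.3172;  θ2 = -0.9117+2.2205 ≈ 1.3088
φ3=240.0° → target in arm frame (-0.0257, 0.1122)
  A=0.1357, B=-0.2508, C=(l²−L²−A²−y'²−z²)/(2L)=-0.1275
  γ=atan2(-0.2508,0.1357)=-1.0747;  ψ=arccos(-0.4472)=2.0344;  θ3=γ+ψ≈0.9596

θ₁ = -0.0870, θ₂ = 1.3088, θ₃ = 0.9596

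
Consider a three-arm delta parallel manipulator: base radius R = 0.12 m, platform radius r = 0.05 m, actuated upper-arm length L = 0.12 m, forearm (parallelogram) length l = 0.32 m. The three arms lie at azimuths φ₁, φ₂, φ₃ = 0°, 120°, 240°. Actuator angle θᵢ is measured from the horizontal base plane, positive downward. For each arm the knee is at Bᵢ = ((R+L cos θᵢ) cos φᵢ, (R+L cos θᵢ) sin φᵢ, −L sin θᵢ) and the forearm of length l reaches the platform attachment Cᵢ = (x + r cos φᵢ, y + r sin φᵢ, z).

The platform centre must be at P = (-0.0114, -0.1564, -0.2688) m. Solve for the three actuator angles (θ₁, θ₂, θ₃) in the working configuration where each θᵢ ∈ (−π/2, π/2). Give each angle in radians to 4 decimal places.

θ₁ = 0.5236, θ₂ = 1.0473, θ₃ = -0.3490

φ1=0.0° → target in arm frame (-0.0114, -0.1564)
  A=0.0814, B=-0.2688, C=(l²−L²−A²−y'²−z²)/(2L)=-0.0639
  θ1 = atan2(B,A) + arccos(C/0.2809) = 0.5236
arm 2 (φ=120.0°): x'=-0.1297, y'=0.0881
  e−x'=0.1997;  (l²−L²−(e−x')²−y'²−z²)/2L = -0.1330
  γ=atan2(-0.2688,0.1997)=-0.9317;  ψ=arccos(-0.3970)=1.9790;  θ2=γ+ψ≈1.0473
φ3=240.0° → target in arm frame (0.1411, 0.0683)
  A cos θ + B sin θ = C:  -0.0711·cos θ + -0.2688·sin θ = 0.0251
  γ=atan2(-0.2688,-0.0711)=-1.8295;  ψ=arccos(0.0902)=1.4805;  θ3=γ+ψ≈-0.3490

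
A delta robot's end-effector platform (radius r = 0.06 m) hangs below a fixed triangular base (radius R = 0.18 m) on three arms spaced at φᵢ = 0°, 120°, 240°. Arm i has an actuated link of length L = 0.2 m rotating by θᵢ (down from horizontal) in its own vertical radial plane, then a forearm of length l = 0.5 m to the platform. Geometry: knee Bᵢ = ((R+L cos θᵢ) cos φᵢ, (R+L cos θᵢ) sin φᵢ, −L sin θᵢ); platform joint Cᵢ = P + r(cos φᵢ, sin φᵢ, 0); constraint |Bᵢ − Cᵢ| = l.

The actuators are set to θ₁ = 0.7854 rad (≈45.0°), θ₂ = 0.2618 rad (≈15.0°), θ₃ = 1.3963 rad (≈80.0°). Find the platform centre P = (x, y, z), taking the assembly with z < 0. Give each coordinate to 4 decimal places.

(0.0285, 0.2370, -0.5150)

arm 1 at φ=0.0°: e+L cos θ1 = 0.2614;  O1 = (0.2614, 0.0000, -0.1414)
φ2=120.0°: virtual centre (-0.1566, 0.2712, -0.0518), radius l
O3 = (0.1547·cos240.0°, 0.1547·sin240.0°, -0.1970) = (-0.0774, -0.1340, -0.1970)
|O₂|²−|O₁|² = 0.0124;  |O₃|²−|O₁|² = -0.0256
plane₁₂: -0.8360x+0.5425y+0.1793z = 0.0124
det = 0.5916;  x = 0.0179+-0.0206z,  y = 0.0504+-0.3624z
quadratic in z: (1.1317)z²+(0.2564)z+(-0.1681)=0, √Δ=0.9093 → z ∈ {-0.5150, 0.2885}; z = -0.5150 (taking z<0)
x = 0.0285, y = 0.2370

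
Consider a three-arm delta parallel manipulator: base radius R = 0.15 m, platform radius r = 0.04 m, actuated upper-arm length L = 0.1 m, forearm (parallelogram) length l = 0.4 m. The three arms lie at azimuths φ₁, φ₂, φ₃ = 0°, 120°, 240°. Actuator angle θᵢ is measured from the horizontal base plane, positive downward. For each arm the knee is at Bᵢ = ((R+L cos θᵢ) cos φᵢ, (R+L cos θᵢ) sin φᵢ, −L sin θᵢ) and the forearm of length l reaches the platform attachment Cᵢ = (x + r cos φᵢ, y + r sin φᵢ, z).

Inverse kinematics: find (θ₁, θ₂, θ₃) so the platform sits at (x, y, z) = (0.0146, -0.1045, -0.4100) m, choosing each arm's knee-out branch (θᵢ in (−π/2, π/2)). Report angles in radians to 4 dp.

rotate P by −φ1: (0.0146, -0.1045, -0.4100)
  A cos θ + B sin θ = C:  0.0954·cos θ + -0.4100·sin θ = -0.1906
  √(A²+B²)=0.4210;  θ1 = -1.3422+2.0407 ≈ 0.6985
rotate P by −φ2: (-0.0978, 0.0396, -0.4100)
  A cos θ + B sin θ = C:  0.2078·cos θ + -0.4100·sin θ = -0.3142
  θ2 = atan2(B,A) + arccos(C/0.4597) = 1.2219
rotate P by −φ3: (0.0832, 0.0649, -0.4100)
  A cos θ + B sin θ = C:  0.0268·cos θ + -0.4100·sin θ = -0.1151
  θ3 = atan2(B,A) + arccos(C/0.4109) = 0.3493

θ₁ = 0.6985, θ₂ = 1.2219, θ₃ = 0.3493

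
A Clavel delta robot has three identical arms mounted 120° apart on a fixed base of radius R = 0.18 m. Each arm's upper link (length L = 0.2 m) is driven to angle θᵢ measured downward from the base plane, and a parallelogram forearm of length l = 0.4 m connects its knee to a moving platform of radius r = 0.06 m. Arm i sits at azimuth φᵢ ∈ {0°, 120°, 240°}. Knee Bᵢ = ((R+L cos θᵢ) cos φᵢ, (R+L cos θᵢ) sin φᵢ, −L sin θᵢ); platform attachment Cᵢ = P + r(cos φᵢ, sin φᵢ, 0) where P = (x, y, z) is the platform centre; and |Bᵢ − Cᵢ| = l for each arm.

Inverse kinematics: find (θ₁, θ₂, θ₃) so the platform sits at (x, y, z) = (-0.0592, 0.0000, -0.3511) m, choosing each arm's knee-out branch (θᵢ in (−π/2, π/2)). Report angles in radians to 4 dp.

θ₁ = 0.6983, θ₂ = 0.3492, θ₃ = 0.3492

rotate P by −φ1: (-0.0592, 0.0000, -0.3511)
  A cos θ + B sin θ = C:  0.1792·cos θ + -0.3511·sin θ = -0.0885
  γ=atan2(-0.3511,0.1792)=-1.0989;  ψ=arccos(-0.2244)=1.7971;  θ1=γ+ψ≈0.6983
rotate P by −φ2: (0.0296, 0.0513, -0.3511)
  A cos θ + B sin θ = C:  0.0904·cos θ + -0.3511·sin θ = -0.0352
  √(A²+B²)=0.3626;  θ2 = -1.3188+1.6680 ≈ 0.3492
rotate P by −φ3: (0.0296, -0.0513, -0.3511)
  e−x'=0.0904;  (l²−L²−(e−x')²−y'²−z²)/2L = -0.0352
  θ3 = atan2(B,A) + arccos(C/0.3626) = 0.3492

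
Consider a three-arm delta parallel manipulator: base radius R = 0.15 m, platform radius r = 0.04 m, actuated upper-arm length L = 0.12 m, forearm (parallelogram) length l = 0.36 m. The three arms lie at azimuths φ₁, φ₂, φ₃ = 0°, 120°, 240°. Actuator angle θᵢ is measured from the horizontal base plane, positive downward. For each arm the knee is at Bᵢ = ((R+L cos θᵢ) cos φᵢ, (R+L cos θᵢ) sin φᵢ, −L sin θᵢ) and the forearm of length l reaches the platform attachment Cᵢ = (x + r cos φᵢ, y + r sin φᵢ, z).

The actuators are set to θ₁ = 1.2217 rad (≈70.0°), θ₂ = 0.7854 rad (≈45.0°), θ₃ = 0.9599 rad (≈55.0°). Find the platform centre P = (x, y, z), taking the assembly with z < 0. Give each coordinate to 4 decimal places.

(-0.0510, 0.0212, -0.4099)

arm 1 at φ=0.0°: ρ1 = 0.1510;  O1 = (0.1510, 0.0000, -0.1128)
O2 = (0.1949·cos120.0°, 0.1949·sin120.0°, -0.0849) = (-0.0974, 0.1687, -0.0849)
O3 = (0.1788·cos240.0°, 0.1788·sin240.0°, -0.0983) = (-0.0894, -0.1549, -0.0983)
subtract pairs → two planes through P
[-0.4969 0.3375 0.0558]·P = 0.0096;  [-0.4809 -0.3097 0.0289]·P = 0.0061
Cramer: x(z) = -0.0160+0.0855z;  y(z) = 0.0051-0.0394z
sphere 1 gives Az²+Bz+C=0 with A=1.0089, B=0.1966, C=-0.0890;  B²−4AC=0.3977;  roots -0.4099, 0.2151;  negative root z = -0.4099
x = -0.0510, y = 0.0212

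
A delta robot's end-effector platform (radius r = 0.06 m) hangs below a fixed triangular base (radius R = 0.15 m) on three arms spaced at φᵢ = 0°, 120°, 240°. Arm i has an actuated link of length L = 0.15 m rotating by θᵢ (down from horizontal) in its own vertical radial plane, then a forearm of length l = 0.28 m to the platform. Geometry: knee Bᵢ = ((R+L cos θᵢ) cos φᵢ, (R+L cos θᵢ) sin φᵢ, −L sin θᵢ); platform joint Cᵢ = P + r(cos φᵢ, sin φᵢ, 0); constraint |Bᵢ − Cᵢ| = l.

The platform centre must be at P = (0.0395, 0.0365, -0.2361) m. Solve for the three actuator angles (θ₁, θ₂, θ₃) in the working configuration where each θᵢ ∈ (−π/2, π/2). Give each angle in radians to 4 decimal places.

θ₁ = 0.2622, θ₂ = 0.4365, θ₃ = 0.7852

arm 1 (φ=0.0°): x'=0.0395, y'=0.0365
  A cos θ + B sin θ = C:  0.0505·cos θ + -0.2361·sin θ = -0.0124
  γ=atan2(-0.2361,0.0505)=-1.3601;  ψ=arccos(-0.0514)=1.6223;  θ1=γ+ψ≈0.2622
φ2=120.0° → target in arm frame (0.0119, -0.0525)
  A=0.0781, B=-0.2361, C=(l²−L²−A²−y'²−z²)/(2L)=-0.0290
  θ2 = atan2(B,A) + arccos(C/0.2487) = 0.4365
arm 3 (φ=240.0°): x'=-0.0514, y'=0.0160
  A=0.1414, B=-0.2361, C=(l²−L²−A²−y'²−z²)/(2L)=-0.0669
  θ3 = atan2(B,A) + arccos(C/0.2752) = 0.7852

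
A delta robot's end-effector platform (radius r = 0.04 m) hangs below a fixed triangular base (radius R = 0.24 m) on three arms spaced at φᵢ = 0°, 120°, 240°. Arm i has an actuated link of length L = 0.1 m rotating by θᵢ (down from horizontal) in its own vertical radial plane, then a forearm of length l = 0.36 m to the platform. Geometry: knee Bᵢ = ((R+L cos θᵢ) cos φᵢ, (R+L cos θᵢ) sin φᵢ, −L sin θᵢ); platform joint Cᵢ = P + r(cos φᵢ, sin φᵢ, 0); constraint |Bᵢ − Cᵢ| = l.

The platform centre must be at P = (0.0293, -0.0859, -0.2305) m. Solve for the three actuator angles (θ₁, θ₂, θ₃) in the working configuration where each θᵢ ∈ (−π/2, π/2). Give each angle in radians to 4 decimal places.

φ1=0.0° → target in arm frame (0.0293, -0.0859)
  e−x'=0.1707;  (l²−L²−(e−x')²−y'²−z²)/2L = 0.1498
  √(A²+B²)=0.2868;  θ1 = -0.9334+1.0214 ≈ 0.0881
arm 2 (φ=120.0°): x'=-0.0890, y'=0.0176
  A=0.2890, B=-0.2305, C=(l²−L²−A²−y'²−z²)/(2L)=-0.0869
  √(A²+B²)=0.3697;  θ2 = -0.6732+1.8081 ≈ 1.1349
arm 3 (φ=240.0°): x'=0.0597, y'=0.0683
  A=0.1403, B=-0.2305, C=(l²−L²−A²−y'²−z²)/(2L)=0.2106
  √(A²+B²)=0.2698;  θ3 = -1.0242+0.6750 ≈ -0.3491

θ₁ = 0.0881, θ₂ = 1.1349, θ₃ = -0.3491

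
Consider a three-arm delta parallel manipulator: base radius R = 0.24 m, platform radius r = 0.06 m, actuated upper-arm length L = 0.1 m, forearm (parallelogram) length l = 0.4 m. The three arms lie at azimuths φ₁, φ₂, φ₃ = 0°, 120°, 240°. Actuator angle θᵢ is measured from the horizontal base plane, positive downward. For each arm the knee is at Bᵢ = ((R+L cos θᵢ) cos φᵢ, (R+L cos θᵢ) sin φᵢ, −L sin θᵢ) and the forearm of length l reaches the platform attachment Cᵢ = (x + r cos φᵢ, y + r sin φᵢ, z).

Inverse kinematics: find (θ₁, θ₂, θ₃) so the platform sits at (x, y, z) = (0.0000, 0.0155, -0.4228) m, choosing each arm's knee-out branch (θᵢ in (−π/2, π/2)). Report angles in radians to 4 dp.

θ₁ = 1.1341, θ₂ = 1.0471, θ₃ = 1.2218

rotate P by −φ1: (0.0000, 0.0155, -0.4228)
  A=0.1800, B=-0.4228, C=(l²−L²−A²−y'²−z²)/(2L)=-0.3070
  γ=atan2(-0.4228,0.1800)=-1.1683;  ψ=arccos(-0.6681)=2.3024;  θ1=γ+ψ≈1.1341
φ2=120.0° → target in arm frame (0.0134, -0.0077)
  e−x'=0.1666;  (l²−L²−(e−x')²−y'²−z²)/2L = -0.2828
  θ2 = atan2(B,A) + arccos(C/0.4544) = 1.0471
arm 3 (φ=240.0°): x'=-0.0134, y'=-0.0078
  e−x'=0.1934;  (l²−L²−(e−x')²−y'²−z²)/2L = -0.3312
  θ3 = atan2(B,A) + arccos(C/0.4649) = 1.2218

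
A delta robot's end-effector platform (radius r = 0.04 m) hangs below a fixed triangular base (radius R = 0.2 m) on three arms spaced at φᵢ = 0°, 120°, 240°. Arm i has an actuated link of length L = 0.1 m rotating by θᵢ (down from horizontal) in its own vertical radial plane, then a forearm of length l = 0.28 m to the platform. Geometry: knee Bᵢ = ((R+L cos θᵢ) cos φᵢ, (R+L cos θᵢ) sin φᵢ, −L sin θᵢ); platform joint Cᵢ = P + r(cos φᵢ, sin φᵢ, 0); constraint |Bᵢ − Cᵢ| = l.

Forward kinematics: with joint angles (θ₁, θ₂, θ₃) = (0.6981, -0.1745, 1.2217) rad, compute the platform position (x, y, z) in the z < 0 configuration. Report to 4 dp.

arm 1 at φ=0.0°: e+L cos θ1 = 0.2366;  O1 = (0.2366, 0.0000, -0.0643)
φ2=120.0°: virtual centre (-0.1292, 0.2239, 0.0174), radius l
O3 = (0.1942·cos240.0°, 0.1942·sin240.0°, -0.0940) = (-0.0971, -0.1682, -0.0940)
subtract pairs → two planes through P
linear system: -0.7317x+0.4477y = 0.0070−0.1633z; -0.6674x+-0.3364y = -0.0136−-0.0594z
det = 0.5449;  x = 0.0068+0.0520z,  y = 0.0268+-0.2797z
into |P−O₁|² = l²: 1.0809z² + 0.0897z + -0.0208 = 0;  Δ = 0.0978;  z = -0.1861 or 0.1032 → z<0 root = -0.1861
x = -0.0029, y = 0.0788

(-0.0029, 0.0788, -0.1861)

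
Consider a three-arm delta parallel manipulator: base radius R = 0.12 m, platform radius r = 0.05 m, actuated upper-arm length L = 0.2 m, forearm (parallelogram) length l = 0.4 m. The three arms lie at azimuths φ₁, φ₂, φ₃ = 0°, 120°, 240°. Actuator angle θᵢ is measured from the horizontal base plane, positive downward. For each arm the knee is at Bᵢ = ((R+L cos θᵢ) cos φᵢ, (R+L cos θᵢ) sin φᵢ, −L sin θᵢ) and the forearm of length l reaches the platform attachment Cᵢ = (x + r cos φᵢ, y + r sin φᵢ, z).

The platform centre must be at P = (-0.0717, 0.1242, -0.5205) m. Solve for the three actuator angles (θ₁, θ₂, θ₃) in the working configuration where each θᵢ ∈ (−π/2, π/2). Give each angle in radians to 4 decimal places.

θ₁ = 1.3089, θ₂ = 0.6980, θ₃ = 1.3089

φ1=0.0° → target in arm frame (-0.0717, 0.1242)
  A cos θ + B sin θ = C:  0.1417·cos θ + -0.5205·sin θ = -0.4661
  γ=atan2(-0.5205,0.1417)=-1.3050;  ψ=arccos(-0.8640)=2.6139;  θ1=γ+ψ≈1.3089
rotate P by −φ2: (0.1434, 0.0000, -0.5205)
  A=-0.0734, B=-0.5205, C=(l²−L²−A²−y'²−z²)/(2L)=-0.3908
  γ=atan2(-0.5205,-0.0734)=-1.7109;  ψ=arccos(-0.7434)=2.4089;  θ2=γ+ψ≈0.6980
rotate P by −φ3: (-0.0717, -0.1242, -0.5205)
  e−x'=0.1417;  (l²−L²−(e−x')²−y'²−z²)/2L = -0.4661
  √(A²+B²)=0.5394;  θ3 = -1.3050+2.6139 ≈ 1.3089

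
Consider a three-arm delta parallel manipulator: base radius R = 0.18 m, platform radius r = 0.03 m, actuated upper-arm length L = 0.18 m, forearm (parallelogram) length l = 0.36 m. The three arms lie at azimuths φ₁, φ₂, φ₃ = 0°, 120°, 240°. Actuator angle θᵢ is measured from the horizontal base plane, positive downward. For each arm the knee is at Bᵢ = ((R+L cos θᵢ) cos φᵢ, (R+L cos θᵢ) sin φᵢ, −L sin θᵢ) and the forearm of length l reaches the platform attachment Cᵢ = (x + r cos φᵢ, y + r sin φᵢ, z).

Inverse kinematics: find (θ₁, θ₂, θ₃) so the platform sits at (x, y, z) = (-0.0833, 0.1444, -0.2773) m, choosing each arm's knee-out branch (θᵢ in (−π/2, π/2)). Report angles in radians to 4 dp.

θ₁ = 1.1344, θ₂ = -0.2618, θ₃ = 1.1348

arm 1 (φ=0.0°): x'=-0.0833, y'=0.1444
  A cos θ + B sin θ = C:  0.2333·cos θ + -0.2773·sin θ = -0.1527
  γ=atan2(-0.2773,0.2333)=-0.8714;  ψ=arccos(-0.4214)=2.0058;  θ1=γ+ψ≈1.1344
arm 2 (φ=120.0°): x'=0.1667, y'=-0.0001
  A cos θ + B sin θ = C:  -0.0167·cos θ + -0.2773·sin θ = 0.0556
  θ2 = atan2(B,A) + arccos(C/0.2778) = -0.2618
arm 3 (φ=240.0°): x'=-0.0834, y'=-0.1443
  A=0.2334, B=-0.2773, C=(l²−L²−A²−y'²−z²)/(2L)=-0.1528
  θ3 = atan2(B,A) + arccos(C/0.3625) = 1.1348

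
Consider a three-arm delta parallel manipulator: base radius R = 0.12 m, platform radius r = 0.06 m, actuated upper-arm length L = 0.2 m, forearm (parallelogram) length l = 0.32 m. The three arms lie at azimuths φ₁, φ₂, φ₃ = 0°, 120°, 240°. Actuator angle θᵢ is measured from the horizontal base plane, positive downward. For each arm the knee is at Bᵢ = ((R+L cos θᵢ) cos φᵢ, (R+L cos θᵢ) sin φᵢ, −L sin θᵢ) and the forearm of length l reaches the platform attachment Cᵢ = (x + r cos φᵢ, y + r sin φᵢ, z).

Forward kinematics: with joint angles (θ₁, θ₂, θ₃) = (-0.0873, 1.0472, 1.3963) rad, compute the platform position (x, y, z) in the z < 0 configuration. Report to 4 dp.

(0.2127, 0.0803, -0.2888)

arm 1 at φ=0.0°: ρ1 = 0.2592;  O1 = (0.2592, 0.0000, 0.0174)
φ2=120.0°: virtual centre (-0.0800, 0.1386, -0.1732), radius l
arm 3 at φ=240.0°: ρ3 = 0.0947;  O3 = (-0.0474, -0.0820, -0.1970)
subtract pairs → two planes through P
plane₁₂: -0.6785x+0.2771y+-0.3813z = -0.0119
Cramer: x(z) = 0.0264-0.6449z;  y(z) = 0.0217-0.2031z
into |P−O₁|² = l²: 1.4572z² + 0.2567z + -0.0474 = 0;  Δ = 0.3422;  z = -0.2888 or 0.1127 → z<0 root = -0.2888
x = 0.2127, y = 0.0803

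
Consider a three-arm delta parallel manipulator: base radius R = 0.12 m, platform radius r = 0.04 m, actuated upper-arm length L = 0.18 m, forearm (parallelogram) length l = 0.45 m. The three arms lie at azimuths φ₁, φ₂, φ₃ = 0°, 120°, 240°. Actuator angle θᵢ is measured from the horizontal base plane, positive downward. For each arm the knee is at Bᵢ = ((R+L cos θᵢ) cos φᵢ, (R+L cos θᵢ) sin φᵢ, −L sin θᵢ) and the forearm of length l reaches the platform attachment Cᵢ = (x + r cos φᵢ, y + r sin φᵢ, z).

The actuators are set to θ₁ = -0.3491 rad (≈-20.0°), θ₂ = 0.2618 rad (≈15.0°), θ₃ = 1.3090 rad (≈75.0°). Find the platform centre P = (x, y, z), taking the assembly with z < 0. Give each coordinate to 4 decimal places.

arm 1 at φ=0.0°: (R−r)+L cos θ1 = 0.2491;  centre 1 = (0.2491, 0.0000, 0.0616)
arm 2 at φ=120.0°: (R−r)+L cos θ2 = 0.2539;  centre 2 = (-0.1269, 0.2199, -0.0466)
arm 3 at φ=240.0°: (R−r)+L cos θ3 = 0.1266;  centre 3 = (-0.0633, -0.1096, -0.1739)
subtract pairs → two planes through P
plane₁₂: -0.7522x+0.4397y+-0.2163z = 0.0008
det = 0.4397;  x = 0.0192+-0.5788z,  y = 0.0346+-0.4981z
quadratic in z: (1.5831)z²+(0.1085)z+(-0.1447)=0, √Δ=0.9632 → z ∈ {-0.3385, 0.2699}; z = -0.3385 (taking z<0)
x = 0.2151, y = 0.2032

(0.2151, 0.2032, -0.3385)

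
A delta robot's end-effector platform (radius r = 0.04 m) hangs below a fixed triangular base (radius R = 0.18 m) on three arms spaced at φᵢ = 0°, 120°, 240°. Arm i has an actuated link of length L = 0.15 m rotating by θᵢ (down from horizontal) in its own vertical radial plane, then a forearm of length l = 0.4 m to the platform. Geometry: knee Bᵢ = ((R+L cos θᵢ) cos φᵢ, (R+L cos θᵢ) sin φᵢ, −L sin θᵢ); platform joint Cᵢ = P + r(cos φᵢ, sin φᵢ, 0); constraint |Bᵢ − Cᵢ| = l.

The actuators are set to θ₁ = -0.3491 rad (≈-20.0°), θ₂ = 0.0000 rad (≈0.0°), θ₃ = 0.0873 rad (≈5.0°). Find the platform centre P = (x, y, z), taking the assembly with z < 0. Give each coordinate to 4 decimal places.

φ1=0.0°: virtual centre (0.2810, 0.0000, 0.0513), radius l
φ2=120.0°: virtual centre (-0.1450, 0.2511, 0.0000), radius l
S3 = (0.2894·cos240.0°, 0.2894·sin240.0°, -0.0131) = (-0.1447, -0.2507, -0.0131)
subtract pairs → two planes through P
linear system: -0.8519x+0.5023y = 0.0025−-0.1026z; -0.8513x+-0.5013y = 0.0024−-0.1288z
Cramer: x(z) = -0.0029-0.1359z;  y(z) = 0.0002-0.0261z
into |P−S₁|² = l²: 1.0191z² + -0.0255z + -0.0768 = 0;  Δ = 0.3138;  z = -0.2623 or 0.2873 → z<0 root = -0.2623
x = 0.0328, y = 0.0070

(0.0328, 0.0070, -0.2623)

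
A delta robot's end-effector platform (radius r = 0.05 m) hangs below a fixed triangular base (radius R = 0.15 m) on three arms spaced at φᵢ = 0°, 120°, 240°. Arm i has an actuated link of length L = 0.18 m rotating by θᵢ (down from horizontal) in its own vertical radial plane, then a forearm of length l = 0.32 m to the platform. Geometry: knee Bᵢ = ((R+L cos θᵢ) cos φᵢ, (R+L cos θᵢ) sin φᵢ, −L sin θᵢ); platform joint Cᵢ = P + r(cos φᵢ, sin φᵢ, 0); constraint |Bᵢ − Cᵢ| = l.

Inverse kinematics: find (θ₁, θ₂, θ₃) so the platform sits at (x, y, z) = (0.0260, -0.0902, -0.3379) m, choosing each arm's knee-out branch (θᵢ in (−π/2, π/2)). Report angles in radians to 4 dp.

θ₁ = 0.6982, θ₂ = 1.1348, θ₃ = 0.5238

φ1=0.0° → target in arm frame (0.0260, -0.0902)
  e−x'=0.0740;  (l²−L²−(e−x')²−y'²−z²)/2L = -0.1605
  θ1 = atan2(B,A) + arccos(C/0.3459) = 0.6982
arm 2 (φ=120.0°): x'=-0.0911, y'=0.0226
  A=0.1911, B=-0.3379, C=(l²−L²−A²−y'²−z²)/(2L)=-0.2256
  γ=atan2(-0.3379,0.1911)=-1.0561;  ψ=arccos(-0.5811)=2.1909;  θ2=γ+ψ≈1.1348
rotate P by −φ3: (0.0651, 0.0676, -0.3379)
  A=0.0349, B=-0.3379, C=(l²−L²−A²−y'²−z²)/(2L)=-0.1388
  γ=atan2(-0.3379,0.0349)=-1.4679;  ψ=arccos(-0.4086)=1.9917;  θ3=γ+ψ≈0.5238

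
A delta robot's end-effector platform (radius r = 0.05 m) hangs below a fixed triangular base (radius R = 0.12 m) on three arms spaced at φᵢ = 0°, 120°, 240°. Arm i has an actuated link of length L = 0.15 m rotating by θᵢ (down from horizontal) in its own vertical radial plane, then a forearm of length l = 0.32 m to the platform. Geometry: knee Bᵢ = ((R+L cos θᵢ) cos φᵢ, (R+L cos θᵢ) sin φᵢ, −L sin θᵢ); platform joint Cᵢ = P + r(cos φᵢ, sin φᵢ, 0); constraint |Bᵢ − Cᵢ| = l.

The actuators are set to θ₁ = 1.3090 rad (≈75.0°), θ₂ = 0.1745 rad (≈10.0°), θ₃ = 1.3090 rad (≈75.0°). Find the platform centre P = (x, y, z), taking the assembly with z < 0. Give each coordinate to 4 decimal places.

(-0.0890, 0.1542, -0.3436)

φ1=0.0°: virtual centre (0.1088, 0.0000, -0.1449), radius l
S2 = (0.2177·cos120.0°, 0.2177·sin120.0°, -0.0260) = (-0.1089, 0.1886, -0.0260)
φ3=240.0°: virtual centre (-0.0544, -0.0942, -0.1449), radius l
subtract pairs → two planes through P
linear system: -0.4354x+0.3771y = 0.0152−0.2377z; -0.3265x+-0.1885y = 0.0000−0.0000z
Cramer: x(z) = -0.0140+0.2184z;  y(z) = 0.0243-0.3782z
quadratic in z: (1.1907)z²+(0.2178)z+(-0.0657)=0, √Δ=0.6004 → z ∈ {-0.3436, 0.1607}; z = -0.3436 (taking z<0)
x = -0.0890, y = 0.1542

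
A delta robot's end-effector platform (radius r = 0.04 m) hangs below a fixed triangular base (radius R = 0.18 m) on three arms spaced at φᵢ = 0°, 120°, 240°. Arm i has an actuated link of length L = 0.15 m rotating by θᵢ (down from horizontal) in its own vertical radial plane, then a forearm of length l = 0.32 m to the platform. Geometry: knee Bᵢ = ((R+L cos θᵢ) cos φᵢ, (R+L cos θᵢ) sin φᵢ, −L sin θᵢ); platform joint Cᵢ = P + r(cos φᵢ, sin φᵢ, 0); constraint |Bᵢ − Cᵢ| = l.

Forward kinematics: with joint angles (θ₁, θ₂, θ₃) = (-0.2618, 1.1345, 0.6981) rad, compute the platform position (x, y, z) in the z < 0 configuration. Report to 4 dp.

(0.1093, -0.0476, -0.2244)

arm 1 at φ=0.0°: e+L cos θ1 = 0.2849;  S1 = (0.2849, 0.0000, 0.0388)
φ2=120.0°: virtual centre (-0.1017, 0.1761, -0.1359), radius l
φ3=240.0°: virtual centre (-0.1275, -0.2208, -0.0964), radius l
|S₂|²−|S₁|² = -0.0228;  |S₃|²−|S₁|² = -0.0084
plane₁₂: -0.7732x+0.3523y+-0.3495z = -0.0228
Cramer: x(z) = 0.0206-0.3950z;  y(z) = -0.0195+0.1252z
quadratic in z: (1.1717)z²+(0.1262)z+(-0.0307)=0, √Δ=0.3996 → z ∈ {-0.2244, 0.1167}; z = -0.2244 (taking z<0)
x = 0.1093, y = -0.0476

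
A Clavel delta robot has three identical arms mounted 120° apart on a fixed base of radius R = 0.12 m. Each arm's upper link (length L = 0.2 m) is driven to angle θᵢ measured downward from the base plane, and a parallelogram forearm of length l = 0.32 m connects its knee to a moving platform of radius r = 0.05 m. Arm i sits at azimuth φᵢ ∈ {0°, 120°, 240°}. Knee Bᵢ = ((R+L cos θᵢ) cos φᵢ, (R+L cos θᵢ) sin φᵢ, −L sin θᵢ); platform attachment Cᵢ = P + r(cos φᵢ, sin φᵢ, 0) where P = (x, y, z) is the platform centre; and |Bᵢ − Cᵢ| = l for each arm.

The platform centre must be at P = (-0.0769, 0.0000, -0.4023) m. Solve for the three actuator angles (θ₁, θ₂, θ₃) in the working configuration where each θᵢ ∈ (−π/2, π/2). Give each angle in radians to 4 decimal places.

rotate P by −φ1: (-0.0769, 0.0000, -0.4023)
  A cos θ + B sin θ = C:  0.1469·cos θ + -0.4023·sin θ = -0.3026
  θ1 = atan2(B,A) + arccos(C/0.4283) = 1.1346
φ2=120.0° → target in arm frame (0.0384, 0.0666)
  e−x'=0.0316;  (l²−L²−(e−x')²−y'²−z²)/2L = -0.2622
  θ2 = atan2(B,A) + arccos(C/0.4035) = 0.7855
φ3=240.0° → target in arm frame (0.0385, -0.0666)
  A=0.0315, B=-0.4023, C=(l²−L²−A²−y'²−z²)/(2L)=-0.2622
  √(A²+B²)=0.4035;  θ3 = -1.4925+2.2780 ≈ 0.7855

θ₁ = 1.1346, θ₂ = 0.7855, θ₃ = 0.7855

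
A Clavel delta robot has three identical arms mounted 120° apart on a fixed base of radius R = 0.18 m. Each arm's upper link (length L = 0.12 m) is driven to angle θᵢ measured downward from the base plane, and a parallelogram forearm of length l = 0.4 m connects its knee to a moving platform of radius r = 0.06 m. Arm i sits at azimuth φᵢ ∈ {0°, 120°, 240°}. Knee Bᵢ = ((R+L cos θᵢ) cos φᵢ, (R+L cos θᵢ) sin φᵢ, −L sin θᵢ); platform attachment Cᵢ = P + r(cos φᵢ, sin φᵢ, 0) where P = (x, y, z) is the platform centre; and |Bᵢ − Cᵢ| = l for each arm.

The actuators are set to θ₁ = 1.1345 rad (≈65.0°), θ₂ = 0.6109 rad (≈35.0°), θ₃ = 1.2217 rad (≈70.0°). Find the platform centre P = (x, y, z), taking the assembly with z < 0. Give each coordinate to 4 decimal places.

centre 1 = (0.1707·cos0.0°, 0.1707·sin0.0°, -0.1088) = (0.1707, 0.0000, -0.1088)
centre 2 = (0.2183·cos120.0°, 0.2183·sin120.0°, -0.0688) = (-0.1091, 0.1890, -0.0688)
centre 3 = (0.1610·cos240.0°, 0.1610·sin240.0°, -0.1128) = (-0.0805, -0.1395, -0.1128)
eliminate P² terms by subtracting sphere 1 from 2 and 3
[-0.5597 0.3781 0.0799]·P = 0.0114;  [-0.5025 -0.2789 -0.0080]·P = -0.0023
Cramer: x(z) = -0.0067+0.0556z;  y(z) = 0.0203-0.1289z
sphere 1 gives Az²+Bz+C=0 with A=1.0197, B=0.1925, C=-0.1163;  B²−4AC=0.5114;  roots -0.4451, 0.2562;  negative root z = -0.4451
x = -0.0314, y = 0.0777

(-0.0314, 0.0777, -0.4451)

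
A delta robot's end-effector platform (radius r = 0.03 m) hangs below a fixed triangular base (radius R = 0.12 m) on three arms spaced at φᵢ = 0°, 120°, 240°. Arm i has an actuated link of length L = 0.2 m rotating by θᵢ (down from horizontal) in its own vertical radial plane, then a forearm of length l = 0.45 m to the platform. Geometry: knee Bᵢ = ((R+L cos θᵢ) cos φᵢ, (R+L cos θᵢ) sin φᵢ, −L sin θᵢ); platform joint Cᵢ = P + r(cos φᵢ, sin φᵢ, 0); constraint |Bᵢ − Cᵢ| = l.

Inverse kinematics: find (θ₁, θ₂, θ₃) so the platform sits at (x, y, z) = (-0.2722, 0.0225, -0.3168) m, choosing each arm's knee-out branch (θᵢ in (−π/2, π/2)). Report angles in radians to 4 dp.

arm 1 (φ=0.0°): x'=-0.2722, y'=0.0225
  A cos θ + B sin θ = C:  0.3622·cos θ + -0.3168·sin θ = -0.1739
  γ=atan2(-0.3168,0.3622)=-0.7186;  ψ=arccos(-0.3614)=1.9405;  θ1=γ+ψ≈1.2219
φ2=120.0° → target in arm frame (0.1556, 0.2245)
  A cos θ + B sin θ = C:  -0.0656·cos θ + -0.3168·sin θ = 0.0186
  √(A²+B²)=0.3235;  θ2 = -1.7749+1.5132 ≈ -0.2617
φ3=240.0° → target in arm frame (0.1166, -0.2470)
  A cos θ + B sin θ = C:  -0.0266·cos θ + -0.3168·sin θ = 0.0011
  θ3 = atan2(B,A) + arccos(C/0.3179) = -0.0872

θ₁ = 1.2219, θ₂ = -0.2617, θ₃ = -0.0872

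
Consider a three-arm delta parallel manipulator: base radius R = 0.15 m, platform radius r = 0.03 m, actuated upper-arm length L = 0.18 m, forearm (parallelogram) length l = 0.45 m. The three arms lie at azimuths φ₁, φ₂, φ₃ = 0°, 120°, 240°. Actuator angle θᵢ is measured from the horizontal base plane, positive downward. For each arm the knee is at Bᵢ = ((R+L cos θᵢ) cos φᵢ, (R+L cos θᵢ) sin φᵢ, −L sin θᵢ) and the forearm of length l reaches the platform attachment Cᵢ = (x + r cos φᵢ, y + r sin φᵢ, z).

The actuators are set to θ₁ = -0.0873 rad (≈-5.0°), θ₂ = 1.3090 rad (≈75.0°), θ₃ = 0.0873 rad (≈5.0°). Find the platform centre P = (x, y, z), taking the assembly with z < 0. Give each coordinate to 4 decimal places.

centre 1 = (0.2993·cos0.0°, 0.2993·sin0.0°, 0.0157) = (0.2993, 0.0000, 0.0157)
centre 2 = (0.1666·cos120.0°, 0.1666·sin120.0°, -0.1739) = (-0.0833, 0.1443, -0.1739)
φ3=240.0°: virtual centre (-0.1497, -0.2592, -0.0157), radius l
eliminate P² terms by subtracting sphere 1 from 2 and 3
plane₁₂: -0.7652x+0.2885y+-0.3791z = -0.0319
det = 0.6558;  x = 0.0252+-0.3273z,  y = -0.0436+0.4459z
sphere 1 gives Az²+Bz+C=0 with A=1.3059, B=0.1092, C=-0.1252;  B²−4AC=0.6659;  roots -0.3542, 0.2706;  negative root z = -0.3542
x = 0.1411, y = -0.2016

(0.1411, -0.2016, -0.3542)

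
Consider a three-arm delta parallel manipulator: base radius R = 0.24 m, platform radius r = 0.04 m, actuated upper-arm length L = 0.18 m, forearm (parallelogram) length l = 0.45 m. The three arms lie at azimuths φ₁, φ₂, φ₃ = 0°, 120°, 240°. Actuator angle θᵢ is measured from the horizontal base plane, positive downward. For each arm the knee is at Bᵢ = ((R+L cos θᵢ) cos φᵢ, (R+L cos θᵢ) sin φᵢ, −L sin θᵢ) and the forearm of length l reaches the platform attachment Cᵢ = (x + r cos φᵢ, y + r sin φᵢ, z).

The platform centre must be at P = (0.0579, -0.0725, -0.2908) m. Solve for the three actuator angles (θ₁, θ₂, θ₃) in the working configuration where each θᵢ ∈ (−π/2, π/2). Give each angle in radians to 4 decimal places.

rotate P by −φ1: (0.0579, -0.0725, -0.2908)
  e−x'=0.1421;  (l²−L²−(e−x')²−y'²−z²)/2L = 0.1669
  θ1 = atan2(B,A) + arccos(C/0.3237) = -0.0873
arm 2 (φ=120.0°): x'=-0.0917, y'=-0.0139
  A=0.2917, B=-0.2908, C=(l²−L²−A²−y'²−z²)/(2L)=0.0006
  θ2 = atan2(B,A) + arccos(C/0.4119) = 0.7854
φ3=240.0° → target in arm frame (0.0338, 0.0864)
  e−x'=0.1662;  (l²−L²−(e−x')²−y'²−z²)/2L = 0.1402
  γ=atan2(-0.2908,0.1662)=-1.0517;  ψ=arccos(0.4185)=1.1390;  θ3=γ+ψ≈0.0873

θ₁ = -0.0873, θ₂ = 0.7854, θ₃ = 0.0873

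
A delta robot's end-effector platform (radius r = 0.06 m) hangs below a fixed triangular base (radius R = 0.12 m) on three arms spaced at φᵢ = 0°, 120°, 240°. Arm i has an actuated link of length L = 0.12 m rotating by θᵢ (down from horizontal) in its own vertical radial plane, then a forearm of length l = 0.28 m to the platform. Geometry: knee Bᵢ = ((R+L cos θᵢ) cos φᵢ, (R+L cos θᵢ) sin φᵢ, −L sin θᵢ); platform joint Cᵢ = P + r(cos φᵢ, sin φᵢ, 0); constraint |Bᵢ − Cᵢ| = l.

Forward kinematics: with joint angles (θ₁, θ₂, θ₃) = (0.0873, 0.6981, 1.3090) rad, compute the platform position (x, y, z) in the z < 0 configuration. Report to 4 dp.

(0.1208, 0.0847, -0.2708)

arm 1 at φ=0.0°: ρ1 = 0.1795;  O1 = (0.1795, 0.0000, -0.0105)
arm 2 at φ=120.0°: ρ2 = 0.1519;  O2 = (-0.0760, 0.1316, -0.0771)
O3 = (0.0911·cos240.0°, 0.0911·sin240.0°, -0.1159) = (-0.0455, -0.0789, -0.1159)
|O₂|²−|O₁|² = -0.0033;  |O₃|²−|O₁|² = -0.0106
plane₁₂: -0.5110x+0.2631y+-0.1333z = -0.0033
det = 0.1990;  x = 0.0167+-0.3845z,  y = 0.0198+-0.2399z
into |P−O₁|² = l²: 1.2054z² + 0.1367z + -0.0514 = 0;  Δ = 0.2664;  z = -0.2708 or 0.1574 → z<0 root = -0.2708
x = 0.1208, y = 0.0847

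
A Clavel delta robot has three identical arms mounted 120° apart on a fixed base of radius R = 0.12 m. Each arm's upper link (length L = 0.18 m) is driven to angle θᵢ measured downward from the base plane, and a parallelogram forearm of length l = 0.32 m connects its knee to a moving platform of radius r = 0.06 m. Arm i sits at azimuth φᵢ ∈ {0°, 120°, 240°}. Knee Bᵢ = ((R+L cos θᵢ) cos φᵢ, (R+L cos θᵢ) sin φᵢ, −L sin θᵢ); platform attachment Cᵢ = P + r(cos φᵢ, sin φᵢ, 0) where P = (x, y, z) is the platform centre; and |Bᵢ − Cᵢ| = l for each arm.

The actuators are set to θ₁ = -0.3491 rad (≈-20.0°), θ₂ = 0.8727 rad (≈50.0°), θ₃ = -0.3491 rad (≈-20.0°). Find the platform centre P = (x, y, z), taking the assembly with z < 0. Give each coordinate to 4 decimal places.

(0.0702, -0.1215, -0.1881)

arm 1 at φ=0.0°: ρ1 = 0.2291;  O1 = (0.2291, 0.0000, 0.0616)
O2 = (0.1757·cos120.0°, 0.1757·sin120.0°, -0.1379) = (-0.0878, 0.1522, -0.1379)
arm 3 at φ=240.0°: ρ3 = 0.2291;  O3 = (-0.1146, -0.1984, 0.0616)
eliminate P² terms by subtracting sphere 1 from 2 and 3
linear system: -0.6340x+0.3043y = -0.0064−-0.3989z; -0.6874x+-0.3969y = 0.0000−0.0000z
det = 0.4608;  x = 0.0055+-0.3436z,  y = -0.0096+0.5951z
quadratic in z: (1.4722)z²+(0.0191)z+(-0.0485)=0, √Δ=0.5348 → z ∈ {-0.1881, 0.1751}; z = -0.1881 (taking z<0)
x = 0.0702, y = -0.1215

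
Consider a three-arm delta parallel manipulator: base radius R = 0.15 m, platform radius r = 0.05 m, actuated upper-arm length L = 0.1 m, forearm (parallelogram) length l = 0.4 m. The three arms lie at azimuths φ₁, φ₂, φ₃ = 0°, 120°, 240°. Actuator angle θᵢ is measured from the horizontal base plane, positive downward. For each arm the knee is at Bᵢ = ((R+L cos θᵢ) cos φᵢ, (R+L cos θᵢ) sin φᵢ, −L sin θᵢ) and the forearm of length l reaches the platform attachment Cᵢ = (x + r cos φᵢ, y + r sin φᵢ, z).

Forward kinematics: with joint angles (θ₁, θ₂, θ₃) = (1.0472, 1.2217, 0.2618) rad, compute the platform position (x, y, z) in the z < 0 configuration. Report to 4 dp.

(-0.0410, -0.1167, -0.4181)

φ1=0.0°: virtual centre (0.1500, 0.0000, -0.0866), radius l
centre 2 = (0.1342·cos120.0°, 0.1342·sin120.0°, -0.0940) = (-0.0671, 0.1162, -0.0940)
centre 3 = (0.1966·cos240.0°, 0.1966·sin240.0°, -0.0259) = (-0.0983, -0.1703, -0.0259)
subtract pairs → two planes through P
linear system: -0.4342x+0.2324y = -0.0032−-0.0147z; -0.4966x+-0.3405y = 0.0093−0.1214z
Cramer: x(z) = -0.0041+0.0882z;  y(z) = -0.0213+0.2281z
quadratic in z: (1.0598)z²+(0.1363)z+(-0.1283)=0, √Δ=0.7499 → z ∈ {-0.4181, 0.2895}; z = -0.4181 (taking z<0)
x = -0.0410, y = -0.1167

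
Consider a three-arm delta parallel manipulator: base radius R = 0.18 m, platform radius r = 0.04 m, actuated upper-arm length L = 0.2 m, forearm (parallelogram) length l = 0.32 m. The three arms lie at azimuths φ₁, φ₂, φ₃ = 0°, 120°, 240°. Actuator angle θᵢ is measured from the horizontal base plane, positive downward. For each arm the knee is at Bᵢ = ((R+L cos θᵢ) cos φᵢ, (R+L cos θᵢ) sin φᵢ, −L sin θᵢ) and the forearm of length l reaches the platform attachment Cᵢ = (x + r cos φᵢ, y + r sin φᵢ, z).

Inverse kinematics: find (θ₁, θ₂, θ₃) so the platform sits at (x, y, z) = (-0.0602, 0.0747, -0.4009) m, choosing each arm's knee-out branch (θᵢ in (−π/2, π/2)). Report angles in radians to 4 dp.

rotate P by −φ1: (-0.0602, 0.0747, -0.4009)
  A cos θ + B sin θ = C:  0.2002·cos θ + -0.4009·sin θ = -0.3600
  √(A²+B²)=0.4481;  θ1 = -1.1076+2.5036 ≈ 1.3959
arm 2 (φ=120.0°): x'=0.0948, y'=0.0148
  A cos θ + B sin θ = C:  0.0452·cos θ + -0.4009·sin θ = -0.2515
  θ2 = atan2(B,A) + arccos(C/0.4034) = 0.7852
φ3=240.0° → target in arm frame (-0.0346, -0.0895)
  A cos θ + B sin θ = C:  0.1746·cos θ + -0.4009·sin θ = -0.3420
  γ=atan2(-0.4009,0.1746)=-1.1601;  ψ=arccos(-0.7822)=2.4690;  θ3=γ+ψ≈1.3089

θ₁ = 1.3959, θ₂ = 0.7852, θ₃ = 1.3089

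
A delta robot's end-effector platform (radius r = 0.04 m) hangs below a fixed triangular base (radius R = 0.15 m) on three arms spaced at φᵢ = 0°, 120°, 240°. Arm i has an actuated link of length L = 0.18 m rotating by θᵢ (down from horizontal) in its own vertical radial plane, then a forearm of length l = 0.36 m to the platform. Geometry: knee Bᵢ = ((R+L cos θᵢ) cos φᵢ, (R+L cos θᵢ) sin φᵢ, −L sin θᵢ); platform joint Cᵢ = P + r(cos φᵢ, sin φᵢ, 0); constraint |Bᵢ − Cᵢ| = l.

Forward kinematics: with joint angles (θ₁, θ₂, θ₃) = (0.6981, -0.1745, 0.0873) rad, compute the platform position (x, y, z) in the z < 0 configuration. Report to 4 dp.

φ1=0.0°: virtual centre (0.2479, 0.0000, -0.1157), radius l
φ2=120.0°: virtual centre (-0.1436, 0.2488, 0.0313), radius l
φ3=240.0°: virtual centre (-0.1447, -0.2506, -0.0157), radius l
subtract pairs → two planes through P
plane₁₂: -0.7830x+0.4976y+0.2939z = 0.0087
det = 0.7830;  x = -0.0113+0.3152z,  y = -0.0004+-0.0947z
into |P−centre ₁|² = l²: 1.1083z² + 0.0681z + -0.0490 = 0;  Δ = 0.2219;  z = -0.2432 or 0.1818 → z<0 root = -0.2432
x = -0.0880, y = 0.0226

(-0.0880, 0.0226, -0.2432)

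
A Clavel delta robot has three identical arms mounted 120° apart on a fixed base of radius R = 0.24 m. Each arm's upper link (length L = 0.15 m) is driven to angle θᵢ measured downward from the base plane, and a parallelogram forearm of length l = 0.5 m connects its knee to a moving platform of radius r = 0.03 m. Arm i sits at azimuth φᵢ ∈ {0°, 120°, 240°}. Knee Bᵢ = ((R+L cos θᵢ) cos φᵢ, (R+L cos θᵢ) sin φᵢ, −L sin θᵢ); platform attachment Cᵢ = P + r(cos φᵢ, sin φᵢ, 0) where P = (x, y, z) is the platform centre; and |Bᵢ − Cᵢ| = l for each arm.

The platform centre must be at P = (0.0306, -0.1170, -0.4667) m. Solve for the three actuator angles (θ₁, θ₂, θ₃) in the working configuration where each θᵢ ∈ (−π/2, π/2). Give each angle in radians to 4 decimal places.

arm 1 (φ=0.0°): x'=0.0306, y'=-0.1170
  A=0.1794, B=-0.4667, C=(l²−L²−A²−y'²−z²)/(2L)=-0.1206
  γ=atan2(-0.4667,0.1794)=-1.2038;  ψ=arccos(-0.2412)=1.8144;  θ1=γ+ψ≈0.6106
φ2=120.0° → target in arm frame (-0.1166, 0.0320)
  A cos θ + B sin θ = C:  0.3266·cos θ + -0.4667·sin θ = -0.3267
  √(A²+B²)=0.5696;  θ2 = -0.9602+2.1816 ≈ 1.2215
arm 3 (φ=240.0°): x'=0.0860, y'=0.0850
  A=0.1240, B=-0.4667, C=(l²−L²−A²−y'²−z²)/(2L)=-0.0430
  √(A²+B²)=0.4829;  θ3 = -1.3112+1.6600 ≈ 0.3488

θ₁ = 0.6106, θ₂ = 1.2215, θ₃ = 0.3488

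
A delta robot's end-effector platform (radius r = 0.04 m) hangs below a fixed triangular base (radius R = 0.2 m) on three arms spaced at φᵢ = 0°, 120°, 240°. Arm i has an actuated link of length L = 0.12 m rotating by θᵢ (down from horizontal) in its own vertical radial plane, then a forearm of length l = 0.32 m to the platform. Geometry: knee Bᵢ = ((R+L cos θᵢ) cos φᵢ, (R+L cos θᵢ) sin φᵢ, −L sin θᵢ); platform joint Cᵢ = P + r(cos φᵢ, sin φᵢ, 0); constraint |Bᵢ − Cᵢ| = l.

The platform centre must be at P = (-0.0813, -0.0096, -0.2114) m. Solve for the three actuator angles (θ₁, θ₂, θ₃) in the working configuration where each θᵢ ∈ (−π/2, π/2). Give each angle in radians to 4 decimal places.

arm 1 (φ=0.0°): x'=-0.0813, y'=-0.0096
  e−x'=0.2413;  (l²−L²−(e−x')²−y'²−z²)/2L = -0.0625
  θ1 = atan2(B,A) + arccos(C/0.3208) = 1.0475
arm 2 (φ=120.0°): x'=0.0323, y'=0.0752
  e−x'=0.1277;  (l²−L²−(e−x')²−y'²−z²)/2L = 0.0890
  γ=atan2(-0.2114,0.1277)=-1.0275;  ψ=arccos(0.3603)=1.2022;  θ2=γ+ψ≈0.1747
φ3=240.0° → target in arm frame (0.0490, -0.0656)
  e−x'=0.1110;  (l²−L²−(e−x')²−y'²−z²)/2L = 0.1112
  θ3 = atan2(B,A) + arccos(C/0.2388) = -0.0006

θ₁ = 1.0475, θ₂ = 0.1747, θ₃ = -0.0006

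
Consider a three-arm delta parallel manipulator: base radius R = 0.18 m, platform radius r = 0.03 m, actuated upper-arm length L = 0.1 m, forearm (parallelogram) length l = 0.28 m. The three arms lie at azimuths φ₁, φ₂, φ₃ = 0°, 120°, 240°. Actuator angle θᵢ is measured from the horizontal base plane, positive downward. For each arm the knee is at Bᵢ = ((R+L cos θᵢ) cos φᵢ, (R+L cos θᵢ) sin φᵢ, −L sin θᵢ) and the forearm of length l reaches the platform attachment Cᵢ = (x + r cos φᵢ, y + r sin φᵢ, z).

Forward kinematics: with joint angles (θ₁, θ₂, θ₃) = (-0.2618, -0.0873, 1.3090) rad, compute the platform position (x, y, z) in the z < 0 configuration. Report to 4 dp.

(0.0533, 0.0810, -0.1598)

O1 = (0.2466·cos0.0°, 0.2466·sin0.0°, 0.0259) = (0.2466, 0.0000, 0.0259)
φ2=120.0°: virtual centre (-0.1248, 0.2162, 0.0087), radius l
φ3=240.0°: virtual centre (-0.0879, -0.1523, -0.0966), radius l
|O₂|²−|O₁|² = 0.0009;  |O₃|²−|O₁|² = -0.0212
plane₁₂: -0.7428x+0.4324y+-0.0343z = 0.0009
det = 0.5156;  x = 0.0173+-0.2257z,  y = 0.0317+-0.3084z
quadratic in z: (1.1460)z²+(0.0322)z+(-0.0241)=0, √Δ=0.3341 → z ∈ {-0.1598, 0.1317}; z = -0.1598 (taking z<0)
x = 0.0533, y = 0.0810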